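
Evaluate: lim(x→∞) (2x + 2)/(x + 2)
This is an ∞/∞ indeterminate form.

Apply L'Hôpital's rule: differentiate numerator and denominator separately.
  f(x) = 2·x + 2   ⇒   f'(x) = 2
  g(x) = x + 2   ⇒   g'(x) = 1
  lim(x→∞) f'(x)/g'(x) = lim(x→∞) (2)/(1)
  = 2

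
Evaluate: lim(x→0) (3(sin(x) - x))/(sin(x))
This is a 0/0 indeterminate form.

Apply L'Hôpital's rule: differentiate numerator and denominator separately.
  f(x) = -3·x + 3·sin(x)   ⇒   f'(x) = 3·cos(x) - 3
  g(x) = sin(x)   ⇒   g'(x) = cos(x)
  lim(x→0) f'(x)/g'(x) = lim(x→0) (3·cos(x) - 3)/(cos(x))
  = 0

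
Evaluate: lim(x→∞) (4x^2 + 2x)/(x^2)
This is an ∞/∞ indeterminate form.

Apply L'Hôpital's rule: differentiate numerator and denominator separately.
  f(x) = 4·x^2 + 2·x   ⇒   f'(x) = 8·x + 2
  g(x) = x^2   ⇒   g'(x) = 2·x
  lim(x→∞) f'(x)/g'(x) = lim(x→∞) (8·x + 2)/(2·x)
  = 4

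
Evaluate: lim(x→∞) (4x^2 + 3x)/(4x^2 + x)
This is an ∞/∞ indeterminate form.

Apply L'Hôpital's rule: differentiate numerator and denominator separately.
  f(x) = 4·x^2 + 3·x   ⇒   f'(x) = 8·x + 3
  g(x) = 4·x^2 + x   ⇒   g'(x) = 8·x + 1
  lim(x→∞) f'(x)/g'(x) = lim(x→∞) (8·x + 3)/(8·x + 1)
  = 1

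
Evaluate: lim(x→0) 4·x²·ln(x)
This is a 0·∞ indeterminate form.

Rewrite 0·∞ as a quotient (0/0 or ∞/∞ form), then apply L'Hôpital's rule:
  lim(x→0) 4·x²·ln(x) = 0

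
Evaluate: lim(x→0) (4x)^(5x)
This is an exponential indeterminate form.

For exponential indeterminate forms, take the natural log:
  Let L = lim(x→0) (4x)^(5x)
  Then ln(L) = lim(x→0) [exponent × ln(base)]
  Evaluate using L'Hôpital or standard limits, then exponentiate.
  L = 1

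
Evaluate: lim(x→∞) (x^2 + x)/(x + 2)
This is an ∞/∞ indeterminate form.

Apply L'Hôpital's rule: differentiate numerator and denominator separately.
  f(x) = x^2 + x   ⇒   f'(x) = 2·x + 1
  g(x) = x + 2   ⇒   g'(x) = 1
  lim(x→∞) f'(x)/g'(x) = lim(x→∞) (2·x + 1)/(1)
  = ∞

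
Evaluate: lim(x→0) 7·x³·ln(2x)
This is a 0·∞ indeterminate form.

Rewrite 0·∞ as a quotient (0/0 or ∞/∞ form), then apply L'Hôpital's rule:
  lim(x→0) 7·x³·ln(2x) = 0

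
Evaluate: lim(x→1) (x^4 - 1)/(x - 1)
This is a standard limit.

Factor or rationalize the expression:
  lim(x→1) (x^4 - 1)/(x - 1) = 4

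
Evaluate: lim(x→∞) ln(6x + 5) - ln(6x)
This is an ∞-∞ indeterminate form.

Combine fractions or rationalize to convert ∞-∞ to 0/0 form:
  lim(x→∞) ln(6x + 5) - ln(6x) = 0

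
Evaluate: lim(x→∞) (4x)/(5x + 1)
This is an ∞/∞ indeterminate form.

Apply L'Hôpital's rule: differentiate numerator and denominator separately.
  f(x) = 4·x   ⇒   f'(x) = 4
  g(x) = 5·x + 1   ⇒   g'(x) = 5
  lim(x→∞) f'(x)/g'(x) = lim(x→∞) (4)/(5)
  = 4/5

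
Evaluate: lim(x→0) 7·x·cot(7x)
This is a 0·∞ indeterminate form.

Rewrite 0·∞ as a quotient (0/0 or ∞/∞ form), then apply L'Hôpital's rule:
  lim(x→0) 7·x·cot(7x) = 1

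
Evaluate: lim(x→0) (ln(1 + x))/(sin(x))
This is a 0/0 indeterminate form.

Apply L'Hôpital's rule: differentiate numerator and denominator separately.
  f(x) = ln(x + 1)   ⇒   f'(x) = 1/(x + 1)
  g(x) = sin(x)   ⇒   g'(x) = cos(x)
  lim(x→0) f'(x)/g'(x) = lim(x→0) (1/(x + 1))/(cos(x))
  = 1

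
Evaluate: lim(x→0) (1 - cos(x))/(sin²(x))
This is a 0/0 indeterminate form.

Apply L'Hôpital's rule: differentiate numerator and denominator separately.
  f(x) = 1 - cos(x)   ⇒   f'(x) = sin(x)
  g(x) = sin(x)^2   ⇒   g'(x) = 2·sin(x)·cos(x)
  lim(x→0) f'(x)/g'(x) = lim(x→0) (sin(x))/(2·sin(x)·cos(x))
  = 1/2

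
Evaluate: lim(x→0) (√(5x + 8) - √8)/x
This is a standard limit.

Factor or rationalize the expression:
  lim(x→0) (√(5x + 8) - √8)/x = 5·sqrt(2)/8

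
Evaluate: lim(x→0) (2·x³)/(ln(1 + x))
This is a 0/0 indeterminate form.

Apply L'Hôpital's rule: differentiate numerator and denominator separately.
  f(x) = 2·x^3   ⇒   f'(x) = 6·x^2
  g(x) = ln(x + 1)   ⇒   g'(x) = 1/(x + 1)
  lim(x→0) f'(x)/g'(x) = lim(x→0) (6·x^2)/(1/(x + 1))
  = 0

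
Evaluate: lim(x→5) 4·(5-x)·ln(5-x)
This is a 0·∞ indeterminate form.

Rewrite 0·∞ as a quotient (0/0 or ∞/∞ form), then apply L'Hôpital's rule:
  lim(x→5) 4·(5-x)·ln(5-x) = 0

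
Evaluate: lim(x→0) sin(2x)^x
This is an exponential indeterminate form.

For exponential indeterminate forms, take the natural log:
  Let L = lim(x→0) sin(2x)^x
  Then ln(L) = lim(x→0) [exponent × ln(base)]
  Evaluate using L'Hôpital or standard limits, then exponentiate.
  L = 1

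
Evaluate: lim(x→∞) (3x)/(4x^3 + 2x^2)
This is an ∞/∞ indeterminate form.

Apply L'Hôpital's rule: differentiate numerator and denominator separately.
  f(x) = 3·x   ⇒   f'(x) = 3
  g(x) = 4·x^3 + 2·x^2   ⇒   g'(x) = 12·x^2 + 4·x
  lim(x→∞) f'(x)/g'(x) = lim(x→∞) (3)/(12·x^2 + 4·x)
  = 0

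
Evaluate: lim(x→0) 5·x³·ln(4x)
This is a 0·∞ indeterminate form.

Rewrite 0·∞ as a quotient (0/0 or ∞/∞ form), then apply L'Hôpital's rule:
  lim(x→0) 5·x³·ln(4x) = 0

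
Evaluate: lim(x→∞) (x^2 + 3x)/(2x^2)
This is an ∞/∞ indeterminate form.

Apply L'Hôpital's rule: differentiate numerator and denominator separately.
  f(x) = x^2 + 3·x   ⇒   f'(x) = 2·x + 3
  g(x) = 2·x^2   ⇒   g'(x) = 4·x
  lim(x→∞) f'(x)/g'(x) = lim(x→∞) (2·x + 3)/(4·x)
  = 1/2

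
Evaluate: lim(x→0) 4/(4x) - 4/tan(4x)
This is an ∞-∞ indeterminate form.

Combine fractions or rationalize to convert ∞-∞ to 0/0 form:
  lim(x→0) 4/(4x) - 4/tan(4x) = 0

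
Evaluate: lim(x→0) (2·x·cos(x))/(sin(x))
This is a 0/0 indeterminate form.

Apply L'Hôpital's rule: differentiate numerator and denominator separately.
  f(x) = 2·x·cos(x)   ⇒   f'(x) = -2·x·sin(x) + 2·cos(x)
  g(x) = sin(x)   ⇒   g'(x) = cos(x)
  lim(x→0) f'(x)/g'(x) = lim(x→0) (-2·x·sin(x) + 2·cos(x))/(cos(x))
  = 2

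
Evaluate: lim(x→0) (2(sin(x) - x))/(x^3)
This is a 0/0 indeterminate form.

Apply L'Hôpital's rule: differentiate numerator and denominator separately.
  f(x) = -2·x + 2·sin(x)   ⇒   f'(x) = 2·cos(x) - 2
  g(x) = x^3   ⇒   g'(x) = 3·x^2
  lim(x→0) f'(x)/g'(x) = lim(x→0) (2·cos(x) - 2)/(3·x^2)
  = -1/3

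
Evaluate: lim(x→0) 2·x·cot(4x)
This is a 0·∞ indeterminate form.

Rewrite 0·∞ as a quotient (0/0 or ∞/∞ form), then apply L'Hôpital's rule:
  lim(x→0) 2·x·cot(4x) = 1/2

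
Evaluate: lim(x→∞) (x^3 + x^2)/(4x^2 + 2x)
This is an ∞/∞ indeterminate form.

Apply L'Hôpital's rule: differentiate numerator and denominator separately.
  f(x) = x^3 + x^2   ⇒   f'(x) = 3·x^2 + 2·x
  g(x) = 4·x^2 + 2·x   ⇒   g'(x) = 8·x + 2
  lim(x→∞) f'(x)/g'(x) = lim(x→∞) (3·x^2 + 2·x)/(8·x + 2)
  = ∞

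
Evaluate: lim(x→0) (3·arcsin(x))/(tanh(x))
This is a 0/0 indeterminate form.

Apply L'Hôpital's rule: differentiate numerator and denominator separately.
  f(x) = 3·asin(x)   ⇒   f'(x) = 3/sqrt(1 - x^2)
  g(x) = tanh(x)   ⇒   g'(x) = 1 - tanh(x)^2
  lim(x→0) f'(x)/g'(x) = lim(x→0) (3/sqrt(1 - x^2))/(1 - tanh(x)^2)
  = 3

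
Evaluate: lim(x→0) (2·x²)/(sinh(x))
This is a 0/0 indeterminate form.

Apply L'Hôpital's rule: differentiate numerator and denominator separately.
  f(x) = 2·x^2   ⇒   f'(x) = 4·x
  g(x) = sinh(x)   ⇒   g'(x) = cosh(x)
  lim(x→0) f'(x)/g'(x) = lim(x→0) (4·x)/(cosh(x))
  = 0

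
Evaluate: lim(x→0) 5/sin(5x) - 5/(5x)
This is an ∞-∞ indeterminate form.

Combine fractions or rationalize to convert ∞-∞ to 0/0 form:
  lim(x→0) 5/sin(5x) - 5/(5x) = 0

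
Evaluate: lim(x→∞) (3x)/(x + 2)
This is an ∞/∞ indeterminate form.

Apply L'Hôpital's rule: differentiate numerator and denominator separately.
  f(x) = 3·x   ⇒   f'(x) = 3
  g(x) = x + 2   ⇒   g'(x) = 1
  lim(x→∞) f'(x)/g'(x) = lim(x→∞) (3)/(1)
  = 3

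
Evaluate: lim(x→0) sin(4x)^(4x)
This is an exponential indeterminate form.

For exponential indeterminate forms, take the natural log:
  Let L = lim(x→0) sin(4x)^(4x)
  Then ln(L) = lim(x→0) [exponent × ln(base)]
  Evaluate using L'Hôpital or standard limits, then exponentiate.
  L = 1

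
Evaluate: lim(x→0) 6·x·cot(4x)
This is a 0·∞ indeterminate form.

Rewrite 0·∞ as a quotient (0/0 or ∞/∞ form), then apply L'Hôpital's rule:
  lim(x→0) 6·x·cot(4x) = 3/2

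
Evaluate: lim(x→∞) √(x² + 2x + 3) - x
This is an ∞-∞ indeterminate form.

Combine fractions or rationalize to convert ∞-∞ to 0/0 form:
  lim(x→∞) √(x² + 2x + 3) - x = 1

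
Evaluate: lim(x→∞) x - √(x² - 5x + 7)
This is an ∞-∞ indeterminate form.

Combine fractions or rationalize to convert ∞-∞ to 0/0 form:
  lim(x→∞) x - √(x² - 5x + 7) = 5/2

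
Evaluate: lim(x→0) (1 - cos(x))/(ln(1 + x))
This is a 0/0 indeterminate form.

Apply L'Hôpital's rule: differentiate numerator and denominator separately.
  f(x) = 1 - cos(x)   ⇒   f'(x) = sin(x)
  g(x) = ln(x + 1)   ⇒   g'(x) = 1/(x + 1)
  lim(x→0) f'(x)/g'(x) = lim(x→0) (sin(x))/(1/(x + 1))
  = 0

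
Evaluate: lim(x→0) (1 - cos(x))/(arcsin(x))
This is a 0/0 indeterminate form.

Apply L'Hôpital's rule: differentiate numerator and denominator separately.
  f(x) = 1 - cos(x)   ⇒   f'(x) = sin(x)
  g(x) = asin(x)   ⇒   g'(x) = 1/sqrt(1 - x^2)
  lim(x→0) f'(x)/g'(x) = lim(x→0) (sin(x))/(1/sqrt(1 - x^2))
  = 0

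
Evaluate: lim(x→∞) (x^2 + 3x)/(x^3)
This is an ∞/∞ indeterminate form.

Apply L'Hôpital's rule: differentiate numerator and denominator separately.
  f(x) = x^2 + 3·x   ⇒   f'(x) = 2·x + 3
  g(x) = x^3   ⇒   g'(x) = 3·x^2
  lim(x→∞) f'(x)/g'(x) = lim(x→∞) (2·x + 3)/(3·x^2)
  = 0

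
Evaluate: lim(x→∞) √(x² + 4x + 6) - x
This is an ∞-∞ indeterminate form.

Combine fractions or rationalize to convert ∞-∞ to 0/0 form:
  lim(x→∞) √(x² + 4x + 6) - x = 2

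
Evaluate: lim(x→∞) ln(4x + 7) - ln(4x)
This is an ∞-∞ indeterminate form.

Combine fractions or rationalize to convert ∞-∞ to 0/0 form:
  lim(x→∞) ln(4x + 7) - ln(4x) = 0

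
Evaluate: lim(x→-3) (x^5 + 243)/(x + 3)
This is a standard limit.

Factor or rationalize the expression:
  lim(x→-3) (x^5 + 243)/(x + 3) = 405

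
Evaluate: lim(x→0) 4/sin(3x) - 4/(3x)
This is an ∞-∞ indeterminate form.

Combine fractions or rationalize to convert ∞-∞ to 0/0 form:
  lim(x→0) 4/sin(3x) - 4/(3x) = 0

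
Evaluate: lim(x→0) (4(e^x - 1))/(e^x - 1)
This is a 0/0 indeterminate form.

Apply L'Hôpital's rule: differentiate numerator and denominator separately.
  f(x) = 4·e^(x) - 4   ⇒   f'(x) = 4·e^(x)
  g(x) = e^(x) - 1   ⇒   g'(x) = e^(x)
  lim(x→0) f'(x)/g'(x) = lim(x→0) (4·e^(x))/(e^(x))
  = 4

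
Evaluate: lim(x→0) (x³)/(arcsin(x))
This is a 0/0 indeterminate form.

Apply L'Hôpital's rule: differentiate numerator and denominator separately.
  f(x) = x^3   ⇒   f'(x) = 3·x^2
  g(x) = asin(x)   ⇒   g'(x) = 1/sqrt(1 - x^2)
  lim(x→0) f'(x)/g'(x) = lim(x→0) (3·x^2)/(1/sqrt(1 - x^2))
  = 0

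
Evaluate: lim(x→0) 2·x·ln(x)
This is a 0·∞ indeterminate form.

Rewrite 0·∞ as a quotient (0/0 or ∞/∞ form), then apply L'Hôpital's rule:
  lim(x→0) 2·x·ln(x) = 0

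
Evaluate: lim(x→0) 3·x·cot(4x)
This is a 0·∞ indeterminate form.

Rewrite 0·∞ as a quotient (0/0 or ∞/∞ form), then apply L'Hôpital's rule:
  lim(x→0) 3·x·cot(4x) = 3/4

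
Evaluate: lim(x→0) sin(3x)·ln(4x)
This is a 0·∞ indeterminate form.

Rewrite 0·∞ as a quotient (0/0 or ∞/∞ form), then apply L'Hôpital's rule:
  lim(x→0) sin(3x)·ln(4x) = 0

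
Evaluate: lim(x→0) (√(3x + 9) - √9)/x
This is a standard limit.

Factor or rationalize the expression:
  lim(x→0) (√(3x + 9) - √9)/x = 1/2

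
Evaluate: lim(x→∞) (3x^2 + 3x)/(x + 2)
This is an ∞/∞ indeterminate form.

Apply L'Hôpital's rule: differentiate numerator and denominator separately.
  f(x) = 3·x^2 + 3·x   ⇒   f'(x) = 6·x + 3
  g(x) = x + 2   ⇒   g'(x) = 1
  lim(x→∞) f'(x)/g'(x) = lim(x→∞) (6·x + 3)/(1)
  = ∞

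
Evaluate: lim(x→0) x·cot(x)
This is a 0·∞ indeterminate form.

Rewrite 0·∞ as a quotient (0/0 or ∞/∞ form), then apply L'Hôpital's rule:
  lim(x→0) x·cot(x) = 1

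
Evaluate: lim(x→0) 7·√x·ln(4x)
This is a 0·∞ indeterminate form.

Rewrite 0·∞ as a quotient (0/0 or ∞/∞ form), then apply L'Hôpital's rule:
  lim(x→0) 7·√x·ln(4x) = 0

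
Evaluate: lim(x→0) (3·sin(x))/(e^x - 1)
This is a 0/0 indeterminate form.

Apply L'Hôpital's rule: differentiate numerator and denominator separately.
  f(x) = 3·sin(x)   ⇒   f'(x) = 3·cos(x)
  g(x) = e^(x) - 1   ⇒   g'(x) = e^(x)
  lim(x→0) f'(x)/g'(x) = lim(x→0) (3·cos(x))/(e^(x))
  = 3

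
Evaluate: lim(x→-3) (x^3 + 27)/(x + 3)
This is a standard limit.

Factor or rationalize the expression:
  lim(x→-3) (x^3 + 27)/(x + 3) = 27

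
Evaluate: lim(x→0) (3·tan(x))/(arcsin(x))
This is a 0/0 indeterminate form.

Apply L'Hôpital's rule: differentiate numerator and denominator separately.
  f(x) = 3·tan(x)   ⇒   f'(x) = 3·tan(x)^2 + 3
  g(x) = asin(x)   ⇒   g'(x) = 1/sqrt(1 - x^2)
  lim(x→0) f'(x)/g'(x) = lim(x→0) (3·tan(x)^2 + 3)/(1/sqrt(1 - x^2))
  = 3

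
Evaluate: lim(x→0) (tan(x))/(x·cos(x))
This is a 0/0 indeterminate form.

Apply L'Hôpital's rule: differentiate numerator and denominator separately.
  f(x) = tan(x)   ⇒   f'(x) = tan(x)^2 + 1
  g(x) = x·cos(x)   ⇒   g'(x) = -x·sin(x) + cos(x)
  lim(x→0) f'(x)/g'(x) = lim(x→0) (tan(x)^2 + 1)/(-x·sin(x) + cos(x))
  = 1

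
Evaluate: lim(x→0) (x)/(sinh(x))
This is a 0/0 indeterminate form.

Apply L'Hôpital's rule: differentiate numerator and denominator separately.
  f(x) = x   ⇒   f'(x) = 1
  g(x) = sinh(x)   ⇒   g'(x) = cosh(x)
  lim(x→0) f'(x)/g'(x) = lim(x→0) (1)/(cosh(x))
  = 1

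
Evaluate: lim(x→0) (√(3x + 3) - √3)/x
This is a standard limit.

Factor or rationalize the expression:
  lim(x→0) (√(3x + 3) - √3)/x = sqrt(3)/2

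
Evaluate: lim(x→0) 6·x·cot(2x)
This is a 0·∞ indeterminate form.

Rewrite 0·∞ as a quotient (0/0 or ∞/∞ form), then apply L'Hôpital's rule:
  lim(x→0) 6·x·cot(2x) = 3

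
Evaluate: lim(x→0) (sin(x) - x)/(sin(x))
This is a 0/0 indeterminate form.

Apply L'Hôpital's rule: differentiate numerator and denominator separately.
  f(x) = -x + sin(x)   ⇒   f'(x) = cos(x) - 1
  g(x) = sin(x)   ⇒   g'(x) = cos(x)
  lim(x→0) f'(x)/g'(x) = lim(x→0) (cos(x) - 1)/(cos(x))
  = 0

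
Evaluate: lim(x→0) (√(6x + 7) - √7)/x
This is a standard limit.

Factor or rationalize the expression:
  lim(x→0) (√(6x + 7) - √7)/x = 3·sqrt(7)/7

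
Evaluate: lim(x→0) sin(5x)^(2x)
This is an exponential indeterminate form.

For exponential indeterminate forms, take the natural log:
  Let L = lim(x→0) sin(5x)^(2x)
  Then ln(L) = lim(x→0) [exponent × ln(base)]
  Evaluate using L'Hôpital or standard limits, then exponentiate.
  L = 1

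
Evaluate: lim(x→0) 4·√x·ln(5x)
This is a 0·∞ indeterminate form.

Rewrite 0·∞ as a quotient (0/0 or ∞/∞ form), then apply L'Hôpital's rule:
  lim(x→0) 4·√x·ln(5x) = 0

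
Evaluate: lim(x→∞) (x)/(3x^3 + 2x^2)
This is an ∞/∞ indeterminate form.

Apply L'Hôpital's rule: differentiate numerator and denominator separately.
  f(x) = x   ⇒   f'(x) = 1
  g(x) = 3·x^3 + 2·x^2   ⇒   g'(x) = 9·x^2 + 4·x
  lim(x→∞) f'(x)/g'(x) = lim(x→∞) (1)/(9·x^2 + 4·x)
  = 0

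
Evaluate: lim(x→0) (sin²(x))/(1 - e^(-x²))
This is a 0/0 indeterminate form.

Apply L'Hôpital's rule: differentiate numerator and denominator separately.
  f(x) = sin(x)^2   ⇒   f'(x) = 2·sin(x)·cos(x)
  g(x) = 1 - e^(-x^2)   ⇒   g'(x) = 2·x·e^(-x^2)
  lim(x→0) f'(x)/g'(x) = lim(x→0) (2·sin(x)·cos(x))/(2·x·e^(-x^2))
  = 1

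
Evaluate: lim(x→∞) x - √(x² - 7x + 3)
This is an ∞-∞ indeterminate form.

Combine fractions or rationalize to convert ∞-∞ to 0/0 form:
  lim(x→∞) x - √(x² - 7x + 3) = 7/2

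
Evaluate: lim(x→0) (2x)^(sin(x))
This is an exponential indeterminate form.

For exponential indeterminate forms, take the natural log:
  Let L = lim(x→0) (2x)^(sin(x))
  Then ln(L) = lim(x→0) [exponent × ln(base)]
  Evaluate using L'Hôpital or standard limits, then exponentiate.
  L = 1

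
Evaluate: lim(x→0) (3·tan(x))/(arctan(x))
This is a 0/0 indeterminate form.

Apply L'Hôpital's rule: differentiate numerator and denominator separately.
  f(x) = 3·tan(x)   ⇒   f'(x) = 3·tan(x)^2 + 3
  g(x) = atan(x)   ⇒   g'(x) = 1/(x^2 + 1)
  lim(x→0) f'(x)/g'(x) = lim(x→0) (3·tan(x)^2 + 3)/(1/(x^2 + 1))
  = 3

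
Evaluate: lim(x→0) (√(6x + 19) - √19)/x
This is a standard limit.

Factor or rationalize the expression:
  lim(x→0) (√(6x + 19) - √19)/x = 3·sqrt(19)/19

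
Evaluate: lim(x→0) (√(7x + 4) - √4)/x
This is a standard limit.

Factor or rationalize the expression:
  lim(x→0) (√(7x + 4) - √4)/x = 7/4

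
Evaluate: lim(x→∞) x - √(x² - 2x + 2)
This is an ∞-∞ indeterminate form.

Combine fractions or rationalize to convert ∞-∞ to 0/0 form:
  lim(x→∞) x - √(x² - 2x + 2) = 1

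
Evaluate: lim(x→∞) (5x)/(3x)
This is an ∞/∞ indeterminate form.

Apply L'Hôpital's rule: differentiate numerator and denominator separately.
  f(x) = 5·x   ⇒   f'(x) = 5
  g(x) = 3·x   ⇒   g'(x) = 3
  lim(x→∞) f'(x)/g'(x) = lim(x→∞) (5)/(3)
  = 5/3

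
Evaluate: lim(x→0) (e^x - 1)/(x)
This is a 0/0 indeterminate form.

Apply L'Hôpital's rule: differentiate numerator and denominator separately.
  f(x) = e^(x) - 1   ⇒   f'(x) = e^(x)
  g(x) = x   ⇒   g'(x) = 1
  lim(x→0) f'(x)/g'(x) = lim(x→0) (e^(x))/(1)
  = 1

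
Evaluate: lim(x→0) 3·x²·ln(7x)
This is a 0·∞ indeterminate form.

Rewrite 0·∞ as a quotient (0/0 or ∞/∞ form), then apply L'Hôpital's rule:
  lim(x→0) 3·x²·ln(7x) = 0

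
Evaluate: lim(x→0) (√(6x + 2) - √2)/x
This is a standard limit.

Factor or rationalize the expression:
  lim(x→0) (√(6x + 2) - √2)/x = 3·sqrt(2)/2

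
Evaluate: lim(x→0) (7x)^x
This is an exponential indeterminate form.

For exponential indeterminate forms, take the natural log:
  Let L = lim(x→0) (7x)^x
  Then ln(L) = lim(x→0) [exponent × ln(base)]
  Evaluate using L'Hôpital or standard limits, then exponentiate.
  L = 1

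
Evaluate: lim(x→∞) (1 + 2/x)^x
This is an exponential indeterminate form.

For exponential indeterminate forms, take the natural log:
  Let L = lim(x→∞) (1 + 2/x)^x
  Then ln(L) = lim(x→∞) [exponent × ln(base)]
  Evaluate using L'Hôpital or standard limits, then exponentiate.
  L = e²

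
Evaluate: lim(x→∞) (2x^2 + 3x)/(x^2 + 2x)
This is an ∞/∞ indeterminate form.

Apply L'Hôpital's rule: differentiate numerator and denominator separately.
  f(x) = 2·x^2 + 3·x   ⇒   f'(x) = 4·x + 3
  g(x) = x^2 + 2·x   ⇒   g'(x) = 2·x + 2
  lim(x→∞) f'(x)/g'(x) = lim(x→∞) (4·x + 3)/(2·x + 2)
  = 2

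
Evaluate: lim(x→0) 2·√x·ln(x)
This is a 0·∞ indeterminate form.

Rewrite 0·∞ as a quotient (0/0 or ∞/∞ form), then apply L'Hôpital's rule:
  lim(x→0) 2·√x·ln(x) = 0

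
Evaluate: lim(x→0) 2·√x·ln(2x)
This is a 0·∞ indeterminate form.

Rewrite 0·∞ as a quotient (0/0 or ∞/∞ form), then apply L'Hôpital's rule:
  lim(x→0) 2·√x·ln(2x) = 0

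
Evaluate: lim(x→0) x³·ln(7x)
This is a 0·∞ indeterminate form.

Rewrite 0·∞ as a quotient (0/0 or ∞/∞ form), then apply L'Hôpital's rule:
  lim(x→0) x³·ln(7x) = 0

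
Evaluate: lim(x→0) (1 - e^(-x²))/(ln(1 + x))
This is a 0/0 indeterminate form.

Apply L'Hôpital's rule: differentiate numerator and denominator separately.
  f(x) = 1 - e^(-x^2)   ⇒   f'(x) = 2·x·e^(-x^2)
  g(x) = ln(x + 1)   ⇒   g'(x) = 1/(x + 1)
  lim(x→0) f'(x)/g'(x) = lim(x→0) (2·x·e^(-x^2))/(1/(x + 1))
  = 0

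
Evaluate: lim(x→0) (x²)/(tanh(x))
This is a 0/0 indeterminate form.

Apply L'Hôpital's rule: differentiate numerator and denominator separately.
  f(x) = x^2   ⇒   f'(x) = 2·x
  g(x) = tanh(x)   ⇒   g'(x) = 1 - tanh(x)^2
  lim(x→0) f'(x)/g'(x) = lim(x→0) (2·x)/(1 - tanh(x)^2)
  = 0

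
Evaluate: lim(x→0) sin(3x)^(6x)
This is an exponential indeterminate form.

For exponential indeterminate forms, take the natural log:
  Let L = lim(x→0) sin(3x)^(6x)
  Then ln(L) = lim(x→0) [exponent × ln(base)]
  Evaluate using L'Hôpital or standard limits, then exponentiate.
  L = 1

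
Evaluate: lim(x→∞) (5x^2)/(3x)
This is an ∞/∞ indeterminate form.

Apply L'Hôpital's rule: differentiate numerator and denominator separately.
  f(x) = 5·x^2   ⇒   f'(x) = 10·x
  g(x) = 3·x   ⇒   g'(x) = 3
  lim(x→∞) f'(x)/g'(x) = lim(x→∞) (10·x)/(3)
  = ∞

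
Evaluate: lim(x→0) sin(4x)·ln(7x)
This is a 0·∞ indeterminate form.

Rewrite 0·∞ as a quotient (0/0 or ∞/∞ form), then apply L'Hôpital's rule:
  lim(x→0) sin(4x)·ln(7x) = 0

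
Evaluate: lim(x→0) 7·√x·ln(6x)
This is a 0·∞ indeterminate form.

Rewrite 0·∞ as a quotient (0/0 or ∞/∞ form), then apply L'Hôpital's rule:
  lim(x→0) 7·√x·ln(6x) = 0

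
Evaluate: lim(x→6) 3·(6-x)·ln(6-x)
This is a 0·∞ indeterminate form.

Rewrite 0·∞ as a quotient (0/0 or ∞/∞ form), then apply L'Hôpital's rule:
  lim(x→6) 3·(6-x)·ln(6-x) = 0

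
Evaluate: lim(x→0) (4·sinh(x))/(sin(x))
This is a 0/0 indeterminate form.

Apply L'Hôpital's rule: differentiate numerator and denominator separately.
  f(x) = 4·sinh(x)   ⇒   f'(x) = 4·cosh(x)
  g(x) = sin(x)   ⇒   g'(x) = cos(x)
  lim(x→0) f'(x)/g'(x) = lim(x→0) (4·cosh(x))/(cos(x))
  = 4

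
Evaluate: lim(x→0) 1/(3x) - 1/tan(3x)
This is an ∞-∞ indeterminate form.

Combine fractions or rationalize to convert ∞-∞ to 0/0 form:
  lim(x→0) 1/(3x) - 1/tan(3x) = 0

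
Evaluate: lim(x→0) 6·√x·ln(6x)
This is a 0·∞ indeterminate form.

Rewrite 0·∞ as a quotient (0/0 or ∞/∞ form), then apply L'Hôpital's rule:
  lim(x→0) 6·√x·ln(6x) = 0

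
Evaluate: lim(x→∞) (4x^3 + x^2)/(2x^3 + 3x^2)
This is an ∞/∞ indeterminate form.

Apply L'Hôpital's rule: differentiate numerator and denominator separately.
  f(x) = 4·x^3 + x^2   ⇒   f'(x) = 12·x^2 + 2·x
  g(x) = 2·x^3 + 3·x^2   ⇒   g'(x) = 6·x^2 + 6·x
  lim(x→∞) f'(x)/g'(x) = lim(x→∞) (12·x^2 + 2·x)/(6·x^2 + 6·x)
  = 2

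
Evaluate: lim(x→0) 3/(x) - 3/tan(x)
This is an ∞-∞ indeterminate form.

Combine fractions or rationalize to convert ∞-∞ to 0/0 form:
  lim(x→0) 3/(x) - 3/tan(x) = 0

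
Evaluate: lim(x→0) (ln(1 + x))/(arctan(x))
This is a 0/0 indeterminate form.

Apply L'Hôpital's rule: differentiate numerator and denominator separately.
  f(x) = ln(x + 1)   ⇒   f'(x) = 1/(x + 1)
  g(x) = atan(x)   ⇒   g'(x) = 1/(x^2 + 1)
  lim(x→0) f'(x)/g'(x) = lim(x→0) (1/(x + 1))/(1/(x^2 + 1))
  = 1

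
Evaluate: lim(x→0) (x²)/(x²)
This is a 0/0 indeterminate form.

Apply L'Hôpital's rule: differentiate numerator and denominator separately.
  f(x) = x^2   ⇒   f'(x) = 2·x
  g(x) = x^2   ⇒   g'(x) = 2·x
  lim(x→0) f'(x)/g'(x) = lim(x→0) (2·x)/(2·x)
  = 1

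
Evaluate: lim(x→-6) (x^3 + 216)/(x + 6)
This is a standard limit.

Factor or rationalize the expression:
  lim(x→-6) (x^3 + 216)/(x + 6) = 108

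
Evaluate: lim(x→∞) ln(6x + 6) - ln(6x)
This is an ∞-∞ indeterminate form.

Combine fractions or rationalize to convert ∞-∞ to 0/0 form:
  lim(x→∞) ln(6x + 6) - ln(6x) = 0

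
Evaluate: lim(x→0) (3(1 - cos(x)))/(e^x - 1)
This is a 0/0 indeterminate form.

Apply L'Hôpital's rule: differentiate numerator and denominator separately.
  f(x) = 3 - 3·cos(x)   ⇒   f'(x) = 3·sin(x)
  g(x) = e^(x) - 1   ⇒   g'(x) = e^(x)
  lim(x→0) f'(x)/g'(x) = lim(x→0) (3·sin(x))/(e^(x))
  = 0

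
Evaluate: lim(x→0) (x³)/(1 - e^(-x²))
This is a 0/0 indeterminate form.

Apply L'Hôpital's rule: differentiate numerator and denominator separately.
  f(x) = x^3   ⇒   f'(x) = 3·x^2
  g(x) = 1 - e^(-x^2)   ⇒   g'(x) = 2·x·e^(-x^2)
  lim(x→0) f'(x)/g'(x) = lim(x→0) (3·x^2)/(2·x·e^(-x^2))
  = 0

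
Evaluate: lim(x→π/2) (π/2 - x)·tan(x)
This is a 0·∞ indeterminate form.

Rewrite 0·∞ as a quotient (0/0 or ∞/∞ form), then apply L'Hôpital's rule:
  lim(x→π/2) (π/2 - x)·tan(x) = 1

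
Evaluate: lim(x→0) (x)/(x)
This is a 0/0 indeterminate form.

Apply L'Hôpital's rule: differentiate numerator and denominator separately.
  f(x) = x   ⇒   f'(x) = 1
  g(x) = x   ⇒   g'(x) = 1
  lim(x→0) f'(x)/g'(x) = lim(x→0) (1)/(1)
  = 1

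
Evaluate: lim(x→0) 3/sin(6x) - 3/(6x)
This is an ∞-∞ indeterminate form.

Combine fractions or rationalize to convert ∞-∞ to 0/0 form:
  lim(x→0) 3/sin(6x) - 3/(6x) = 0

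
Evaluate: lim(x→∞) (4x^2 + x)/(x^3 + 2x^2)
This is an ∞/∞ indeterminate form.

Apply L'Hôpital's rule: differentiate numerator and denominator separately.
  f(x) = 4·x^2 + x   ⇒   f'(x) = 8·x + 1
  g(x) = x^3 + 2·x^2   ⇒   g'(x) = 3·x^2 + 4·x
  lim(x→∞) f'(x)/g'(x) = lim(x→∞) (8·x + 1)/(3·x^2 + 4·x)
  = 0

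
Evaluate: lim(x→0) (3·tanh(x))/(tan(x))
This is a 0/0 indeterminate form.

Apply L'Hôpital's rule: differentiate numerator and denominator separately.
  f(x) = 3·tanh(x)   ⇒   f'(x) = 3 - 3·tanh(x)^2
  g(x) = tan(x)   ⇒   g'(x) = tan(x)^2 + 1
  lim(x→0) f'(x)/g'(x) = lim(x→0) (3 - 3·tanh(x)^2)/(tan(x)^2 + 1)
  = 3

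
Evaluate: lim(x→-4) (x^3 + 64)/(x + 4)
This is a standard limit.

Factor or rationalize the expression:
  lim(x→-4) (x^3 + 64)/(x + 4) = 48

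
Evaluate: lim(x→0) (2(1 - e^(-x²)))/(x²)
This is a 0/0 indeterminate form.

Apply L'Hôpital's rule: differentiate numerator and denominator separately.
  f(x) = 2 - 2·e^(-x^2)   ⇒   f'(x) = 4·x·e^(-x^2)
  g(x) = x^2   ⇒   g'(x) = 2·x
  lim(x→0) f'(x)/g'(x) = lim(x→0) (4·x·e^(-x^2))/(2·x)
  = 2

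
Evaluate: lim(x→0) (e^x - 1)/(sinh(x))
This is a 0/0 indeterminate form.

Apply L'Hôpital's rule: differentiate numerator and denominator separately.
  f(x) = e^(x) - 1   ⇒   f'(x) = e^(x)
  g(x) = sinh(x)   ⇒   g'(x) = cosh(x)
  lim(x→0) f'(x)/g'(x) = lim(x→0) (e^(x))/(cosh(x))
  = 1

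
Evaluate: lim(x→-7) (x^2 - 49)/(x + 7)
This is a standard limit.

Factor or rationalize the expression:
  lim(x→-7) (x^2 - 49)/(x + 7) = -14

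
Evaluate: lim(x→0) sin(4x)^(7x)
This is an exponential indeterminate form.

For exponential indeterminate forms, take the natural log:
  Let L = lim(x→0) sin(4x)^(7x)
  Then ln(L) = lim(x→0) [exponent × ln(base)]
  Evaluate using L'Hôpital or standard limits, then exponentiate.
  L = 1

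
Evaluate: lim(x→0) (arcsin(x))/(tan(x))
This is a 0/0 indeterminate form.

Apply L'Hôpital's rule: differentiate numerator and denominator separately.
  f(x) = asin(x)   ⇒   f'(x) = 1/sqrt(1 - x^2)
  g(x) = tan(x)   ⇒   g'(x) = tan(x)^2 + 1
  lim(x→0) f'(x)/g'(x) = lim(x→0) (1/sqrt(1 - x^2))/(tan(x)^2 + 1)
  = 1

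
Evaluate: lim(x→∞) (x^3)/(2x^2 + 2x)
This is an ∞/∞ indeterminate form.

Apply L'Hôpital's rule: differentiate numerator and denominator separately.
  f(x) = x^3   ⇒   f'(x) = 3·x^2
  g(x) = 2·x^2 + 2·x   ⇒   g'(x) = 4·x + 2
  lim(x→∞) f'(x)/g'(x) = lim(x→∞) (3·x^2)/(4·x + 2)
  = ∞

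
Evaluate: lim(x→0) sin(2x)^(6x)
This is an exponential indeterminate form.

For exponential indeterminate forms, take the natural log:
  Let L = lim(x→0) sin(2x)^(6x)
  Then ln(L) = lim(x→0) [exponent × ln(base)]
  Evaluate using L'Hôpital or standard limits, then exponentiate.
  L = 1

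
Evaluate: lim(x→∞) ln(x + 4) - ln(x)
This is an ∞-∞ indeterminate form.

Combine fractions or rationalize to convert ∞-∞ to 0/0 form:
  lim(x→∞) ln(x + 4) - ln(x) = 0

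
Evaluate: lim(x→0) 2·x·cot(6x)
This is a 0·∞ indeterminate form.

Rewrite 0·∞ as a quotient (0/0 or ∞/∞ form), then apply L'Hôpital's rule:
  lim(x→0) 2·x·cot(6x) = 1/3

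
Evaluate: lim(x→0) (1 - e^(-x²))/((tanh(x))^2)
This is a 0/0 indeterminate form.

Apply L'Hôpital's rule: differentiate numerator and denominator separately.
  f(x) = 1 - e^(-x^2)   ⇒   f'(x) = 2·x·e^(-x^2)
  g(x) = tanh(x)^2   ⇒   g'(x) = (2 - 2·tanh(x)^2)·tanh(x)
  lim(x→0) f'(x)/g'(x) = lim(x→0) (2·x·e^(-x^2))/((2 - 2·tanh(x)^2)·tanh(x))
  = 1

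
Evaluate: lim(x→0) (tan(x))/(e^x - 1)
This is a 0/0 indeterminate form.

Apply L'Hôpital's rule: differentiate numerator and denominator separately.
  f(x) = tan(x)   ⇒   f'(x) = tan(x)^2 + 1
  g(x) = e^(x) - 1   ⇒   g'(x) = e^(x)
  lim(x→0) f'(x)/g'(x) = lim(x→0) (tan(x)^2 + 1)/(e^(x))
  = 1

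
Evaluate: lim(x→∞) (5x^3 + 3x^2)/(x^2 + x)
This is an ∞/∞ indeterminate form.

Apply L'Hôpital's rule: differentiate numerator and denominator separately.
  f(x) = 5·x^3 + 3·x^2   ⇒   f'(x) = 15·x^2 + 6·x
  g(x) = x^2 + x   ⇒   g'(x) = 2·x + 1
  lim(x→∞) f'(x)/g'(x) = lim(x→∞) (15·x^2 + 6·x)/(2·x + 1)
  = ∞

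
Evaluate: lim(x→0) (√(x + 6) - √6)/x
This is a standard limit.

Factor or rationalize the expression:
  lim(x→0) (√(x + 6) - √6)/x = sqrt(6)/12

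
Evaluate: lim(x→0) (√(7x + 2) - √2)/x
This is a standard limit.

Factor or rationalize the expression:
  lim(x→0) (√(7x + 2) - √2)/x = 7·sqrt(2)/4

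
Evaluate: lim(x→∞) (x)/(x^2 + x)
This is an ∞/∞ indeterminate form.

Apply L'Hôpital's rule: differentiate numerator and denominator separately.
  f(x) = x   ⇒   f'(x) = 1
  g(x) = x^2 + x   ⇒   g'(x) = 2·x + 1
  lim(x→∞) f'(x)/g'(x) = lim(x→∞) (1)/(2·x + 1)
  = 0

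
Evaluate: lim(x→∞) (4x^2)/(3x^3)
This is an ∞/∞ indeterminate form.

Apply L'Hôpital's rule: differentiate numerator and denominator separately.
  f(x) = 4·x^2   ⇒   f'(x) = 8·x
  g(x) = 3·x^3   ⇒   g'(x) = 9·x^2
  lim(x→∞) f'(x)/g'(x) = lim(x→∞) (8·x)/(9·x^2)
  = 0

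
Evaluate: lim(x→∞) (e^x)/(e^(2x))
This is an ∞/∞ indeterminate form.

Apply L'Hôpital's rule: differentiate numerator and denominator separately.
  f(x) = e^(x)   ⇒   f'(x) = e^(x)
  g(x) = e^(2·x)   ⇒   g'(x) = 2·e^(2·x)
  lim(x→∞) f'(x)/g'(x) = lim(x→∞) (e^(x))/(2·e^(2·x))
  = 0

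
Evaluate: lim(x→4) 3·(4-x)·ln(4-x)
This is a 0·∞ indeterminate form.

Rewrite 0·∞ as a quotient (0/0 or ∞/∞ form), then apply L'Hôpital's rule:
  lim(x→4) 3·(4-x)·ln(4-x) = 0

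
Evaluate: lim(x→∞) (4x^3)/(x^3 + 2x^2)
This is an ∞/∞ indeterminate form.

Apply L'Hôpital's rule: differentiate numerator and denominator separately.
  f(x) = 4·x^3   ⇒   f'(x) = 12·x^2
  g(x) = x^3 + 2·x^2   ⇒   g'(x) = 3·x^2 + 4·x
  lim(x→∞) f'(x)/g'(x) = lim(x→∞) (12·x^2)/(3·x^2 + 4·x)
  = 4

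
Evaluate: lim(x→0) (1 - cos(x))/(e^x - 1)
This is a 0/0 indeterminate form.

Apply L'Hôpital's rule: differentiate numerator and denominator separately.
  f(x) = 1 - cos(x)   ⇒   f'(x) = sin(x)
  g(x) = e^(x) - 1   ⇒   g'(x) = e^(x)
  lim(x→0) f'(x)/g'(x) = lim(x→0) (sin(x))/(e^(x))
  = 0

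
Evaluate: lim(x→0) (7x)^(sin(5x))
This is an exponential indeterminate form.

For exponential indeterminate forms, take the natural log:
  Let L = lim(x→0) (7x)^(sin(5x))
  Then ln(L) = lim(x→0) [exponent × ln(base)]
  Evaluate using L'Hôpital or standard limits, then exponentiate.
  L = 1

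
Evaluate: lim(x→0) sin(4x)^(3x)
This is an exponential indeterminate form.

For exponential indeterminate forms, take the natural log:
  Let L = lim(x→0) sin(4x)^(3x)
  Then ln(L) = lim(x→0) [exponent × ln(base)]
  Evaluate using L'Hôpital or standard limits, then exponentiate.
  L = 1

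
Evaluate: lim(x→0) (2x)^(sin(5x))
This is an exponential indeterminate form.

For exponential indeterminate forms, take the natural log:
  Let L = lim(x→0) (2x)^(sin(5x))
  Then ln(L) = lim(x→0) [exponent × ln(base)]
  Evaluate using L'Hôpital or standard limits, then exponentiate.
  L = 1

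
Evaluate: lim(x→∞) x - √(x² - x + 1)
This is an ∞-∞ indeterminate form.

Combine fractions or rationalize to convert ∞-∞ to 0/0 form:
  lim(x→∞) x - √(x² - x + 1) = 1/2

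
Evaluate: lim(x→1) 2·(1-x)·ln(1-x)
This is a 0·∞ indeterminate form.

Rewrite 0·∞ as a quotient (0/0 or ∞/∞ form), then apply L'Hôpital's rule:
  lim(x→1) 2·(1-x)·ln(1-x) = 0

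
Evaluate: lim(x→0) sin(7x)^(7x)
This is an exponential indeterminate form.

For exponential indeterminate forms, take the natural log:
  Let L = lim(x→0) sin(7x)^(7x)
  Then ln(L) = lim(x→0) [exponent × ln(base)]
  Evaluate using L'Hôpital or standard limits, then exponentiate.
  L = 1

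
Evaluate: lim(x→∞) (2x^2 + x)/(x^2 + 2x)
This is an ∞/∞ indeterminate form.

Apply L'Hôpital's rule: differentiate numerator and denominator separately.
  f(x) = 2·x^2 + x   ⇒   f'(x) = 4·x + 1
  g(x) = x^2 + 2·x   ⇒   g'(x) = 2·x + 2
  lim(x→∞) f'(x)/g'(x) = lim(x→∞) (4·x + 1)/(2·x + 2)
  = 2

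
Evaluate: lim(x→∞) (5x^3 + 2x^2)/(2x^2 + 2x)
This is an ∞/∞ indeterminate form.

Apply L'Hôpital's rule: differentiate numerator and denominator separately.
  f(x) = 5·x^3 + 2·x^2   ⇒   f'(x) = 15·x^2 + 4·x
  g(x) = 2·x^2 + 2·x   ⇒   g'(x) = 4·x + 2
  lim(x→∞) f'(x)/g'(x) = lim(x→∞) (15·x^2 + 4·x)/(4·x + 2)
  = ∞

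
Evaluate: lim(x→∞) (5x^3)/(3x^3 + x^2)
This is an ∞/∞ indeterminate form.

Apply L'Hôpital's rule: differentiate numerator and denominator separately.
  f(x) = 5·x^3   ⇒   f'(x) = 15·x^2
  g(x) = 3·x^3 + x^2   ⇒   g'(x) = 9·x^2 + 2·x
  lim(x→∞) f'(x)/g'(x) = lim(x→∞) (15·x^2)/(9·x^2 + 2·x)
  = 5/3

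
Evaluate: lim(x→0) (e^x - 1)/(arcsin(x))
This is a 0/0 indeterminate form.

Apply L'Hôpital's rule: differentiate numerator and denominator separately.
  f(x) = e^(x) - 1   ⇒   f'(x) = e^(x)
  g(x) = asin(x)   ⇒   g'(x) = 1/sqrt(1 - x^2)
  lim(x→0) f'(x)/g'(x) = lim(x→0) (e^(x))/(1/sqrt(1 - x^2))
  = 1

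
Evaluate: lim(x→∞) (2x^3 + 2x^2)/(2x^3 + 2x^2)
This is an ∞/∞ indeterminate form.

Apply L'Hôpital's rule: differentiate numerator and denominator separately.
  f(x) = 2·x^3 + 2·x^2   ⇒   f'(x) = 6·x^2 + 4·x
  g(x) = 2·x^3 + 2·x^2   ⇒   g'(x) = 6·x^2 + 4·x
  lim(x→∞) f'(x)/g'(x) = lim(x→∞) (6·x^2 + 4·x)/(6·x^2 + 4·x)
  = 1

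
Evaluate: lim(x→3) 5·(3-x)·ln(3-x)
This is a 0·∞ indeterminate form.

Rewrite 0·∞ as a quotient (0/0 or ∞/∞ form), then apply L'Hôpital's rule:
  lim(x→3) 5·(3-x)·ln(3-x) = 0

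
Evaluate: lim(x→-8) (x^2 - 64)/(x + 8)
This is a standard limit.

Factor or rationalize the expression:
  lim(x→-8) (x^2 - 64)/(x + 8) = -16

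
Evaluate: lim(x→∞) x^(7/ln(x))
This is an exponential indeterminate form.

For exponential indeterminate forms, take the natural log:
  Let L = lim(x→∞) x^(7/ln(x))
  Then ln(L) = lim(x→∞) [exponent × ln(base)]
  Evaluate using L'Hôpital or standard limits, then exponentiate.
  L = e^(7)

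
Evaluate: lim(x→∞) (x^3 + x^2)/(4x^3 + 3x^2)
This is an ∞/∞ indeterminate form.

Apply L'Hôpital's rule: differentiate numerator and denominator separately.
  f(x) = x^3 + x^2   ⇒   f'(x) = 3·x^2 + 2·x
  g(x) = 4·x^3 + 3·x^2   ⇒   g'(x) = 12·x^2 + 6·x
  lim(x→∞) f'(x)/g'(x) = lim(x→∞) (3·x^2 + 2·x)/(12·x^2 + 6·x)
  = 1/4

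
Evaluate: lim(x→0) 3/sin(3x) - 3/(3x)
This is an ∞-∞ indeterminate form.

Combine fractions or rationalize to convert ∞-∞ to 0/0 form:
  lim(x→0) 3/sin(3x) - 3/(3x) = 0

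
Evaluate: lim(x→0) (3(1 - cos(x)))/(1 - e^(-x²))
This is a 0/0 indeterminate form.

Apply L'Hôpital's rule: differentiate numerator and denominator separately.
  f(x) = 3 - 3·cos(x)   ⇒   f'(x) = 3·sin(x)
  g(x) = 1 - e^(-x^2)   ⇒   g'(x) = 2·x·e^(-x^2)
  lim(x→0) f'(x)/g'(x) = lim(x→0) (3·sin(x))/(2·x·e^(-x^2))
  = 3/2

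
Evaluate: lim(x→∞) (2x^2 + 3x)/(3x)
This is an ∞/∞ indeterminate form.

Apply L'Hôpital's rule: differentiate numerator and denominator separately.
  f(x) = 2·x^2 + 3·x   ⇒   f'(x) = 4·x + 3
  g(x) = 3·x   ⇒   g'(x) = 3
  lim(x→∞) f'(x)/g'(x) = lim(x→∞) (4·x + 3)/(3)
  = ∞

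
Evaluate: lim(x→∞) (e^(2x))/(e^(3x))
This is an ∞/∞ indeterminate form.

Apply L'Hôpital's rule: differentiate numerator and denominator separately.
  f(x) = e^(2·x)   ⇒   f'(x) = 2·e^(2·x)
  g(x) = e^(3·x)   ⇒   g'(x) = 3·e^(3·x)
  lim(x→∞) f'(x)/g'(x) = lim(x→∞) (2·e^(2·x))/(3·e^(3·x))
  = 0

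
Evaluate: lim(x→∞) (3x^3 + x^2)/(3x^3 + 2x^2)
This is an ∞/∞ indeterminate form.

Apply L'Hôpital's rule: differentiate numerator and denominator separately.
  f(x) = 3·x^3 + x^2   ⇒   f'(x) = 9·x^2 + 2·x
  g(x) = 3·x^3 + 2·x^2   ⇒   g'(x) = 9·x^2 + 4·x
  lim(x→∞) f'(x)/g'(x) = lim(x→∞) (9·x^2 + 2·x)/(9·x^2 + 4·x)
  = 1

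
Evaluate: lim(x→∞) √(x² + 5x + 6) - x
This is an ∞-∞ indeterminate form.

Combine fractions or rationalize to convert ∞-∞ to 0/0 form:
  lim(x→∞) √(x² + 5x + 6) - x = 5/2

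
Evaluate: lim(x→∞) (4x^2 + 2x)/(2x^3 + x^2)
This is an ∞/∞ indeterminate form.

Apply L'Hôpital's rule: differentiate numerator and denominator separately.
  f(x) = 4·x^2 + 2·x   ⇒   f'(x) = 8·x + 2
  g(x) = 2·x^3 + x^2   ⇒   g'(x) = 6·x^2 + 2·x
  lim(x→∞) f'(x)/g'(x) = lim(x→∞) (8·x + 2)/(6·x^2 + 2·x)
  = 0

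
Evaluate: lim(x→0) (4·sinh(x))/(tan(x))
This is a 0/0 indeterminate form.

Apply L'Hôpital's rule: differentiate numerator and denominator separately.
  f(x) = 4·sinh(x)   ⇒   f'(x) = 4·cosh(x)
  g(x) = tan(x)   ⇒   g'(x) = tan(x)^2 + 1
  lim(x→0) f'(x)/g'(x) = lim(x→0) (4·cosh(x))/(tan(x)^2 + 1)
  = 4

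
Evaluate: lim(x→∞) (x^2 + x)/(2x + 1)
This is an ∞/∞ indeterminate form.

Apply L'Hôpital's rule: differentiate numerator and denominator separately.
  f(x) = x^2 + x   ⇒   f'(x) = 2·x + 1
  g(x) = 2·x + 1   ⇒   g'(x) = 2
  lim(x→∞) f'(x)/g'(x) = lim(x→∞) (2·x + 1)/(2)
  = ∞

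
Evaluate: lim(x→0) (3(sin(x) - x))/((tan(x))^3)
This is a 0/0 indeterminate form.

Apply L'Hôpital's rule: differentiate numerator and denominator separately.
  f(x) = -3·x + 3·sin(x)   ⇒   f'(x) = 3·cos(x) - 3
  g(x) = tan(x)^3   ⇒   g'(x) = (3·tan(x)^2 + 3)·tan(x)^2
  lim(x→0) f'(x)/g'(x) = lim(x→0) (3·cos(x) - 3)/((3·tan(x)^2 + 3)·tan(x)^2)
  = -1/2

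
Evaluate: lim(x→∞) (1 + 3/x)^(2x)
This is an exponential indeterminate form.

For exponential indeterminate forms, take the natural log:
  Let L = lim(x→∞) (1 + 3/x)^(2x)
  Then ln(L) = lim(x→∞) [exponent × ln(base)]
  Evaluate using L'Hôpital or standard limits, then exponentiate.
  L = e^(6)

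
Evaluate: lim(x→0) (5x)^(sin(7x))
This is an exponential indeterminate form.

For exponential indeterminate forms, take the natural log:
  Let L = lim(x→0) (5x)^(sin(7x))
  Then ln(L) = lim(x→0) [exponent × ln(base)]
  Evaluate using L'Hôpital or standard limits, then exponentiate.
  L = 1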